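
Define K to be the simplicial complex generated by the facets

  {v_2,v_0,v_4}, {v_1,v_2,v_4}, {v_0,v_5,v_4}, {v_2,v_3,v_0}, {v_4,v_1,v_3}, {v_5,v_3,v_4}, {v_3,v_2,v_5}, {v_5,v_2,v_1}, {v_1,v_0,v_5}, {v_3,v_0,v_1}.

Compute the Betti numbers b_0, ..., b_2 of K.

b_0 = 1, b_1 = 0, b_2 = 0.

Order the vertices as v_0 < v_1 < v_2 < v_3 < v_4 < v_5. Listing each simplex with vertices in this order, K has dimension 2 with simplices:

  0-simplices (6): [v_0], [v_1], [v_2], [v_3], [v_4], [v_5]
  1-simplices (15): (15 of them)
  2-simplices (10): [v_0,v_1,v_3], [v_0,v_1,v_5], [v_0,v_2,v_3], [v_0,v_2,v_4], [v_0,v_4,v_5], [v_1,v_2,v_4], [v_1,v_2,v_5], [v_1,v_3,v_4], [v_2,v_3,v_5], [v_3,v_4,v_5]

giving chain groups C_0 ≅ Z^6, C_1 ≅ Z^15, C_2 ≅ Z^10.

The boundary map ∂_1: C_1 → C_0 is given by ∂[p,q] = [q] − [p].
This gives a 6×15 integer matrix of rank 5; reducing to Smith normal form yields diagonal entries (1,1,1,1,1).

The boundary map ∂_2: C_2 → C_1 sends each 2-simplex [p,q,r] to [q,r] − [p,r] + [p,q]. For instance
  ∂[v_0,v_4,v_5] = [v_4,v_5] − [v_0,v_5] + [v_0,v_4],
  ∂[v_3,v_4,v_5] = [v_4,v_5] − [v_3,v_5] + [v_3,v_4].
The resulting 15×10 matrix has rank 10, and its Smith normal form has invariant factors (1,1,1,1,1,1,1,1,1,2).

From H_k ≅ ker(∂_k) / im(∂_{k+1}) we obtain:

  H_0: rank C_0 − rank ∂_1 = 6 − 5 = 1, and the invariant factors of ∂_1 are all 1, so H_0 ≅ Z.
  H_1: rank ker ∂_1 − rank ∂_2 = (15 − 5) − 10 = 0, and ∂_2 has invariant factor 2 > 1, so H_1 ≅ Z/2Z.
  H_2: rank ker ∂_2 − rank ∂_3 = (10 − 10) − 0 = 0, and there is no ∂_3, so H_2 ≅ 0.

Hence the Betti numbers are b_0 = 1, b_1 = 0, b_2 = 0.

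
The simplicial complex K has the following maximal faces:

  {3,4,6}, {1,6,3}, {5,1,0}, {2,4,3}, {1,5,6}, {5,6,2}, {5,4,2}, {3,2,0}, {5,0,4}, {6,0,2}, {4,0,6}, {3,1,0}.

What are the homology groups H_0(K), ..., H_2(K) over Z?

H_0 ≅ Z,  H_1 ≅ Z_2,  H_2 = 0.

Order the vertices as 0 < 1 < 2 < 3 < 4 < 5 < 6. Listing each simplex with vertices in this order, K has dimension 2 with simplices:

  0-simplices (7): [0], [1], [2], [3], [4], [5], [6]
  1-simplices (18): [0,1], [0,2], [0,3], [0,4], [0,5], [0,6], [1,3], [1,5], [1,6], [2,3], [2,4], [2,5], [2,6], [3,4], [3,6], [4,5], [4,6], [5,6]
  2-simplices (12): [0,1,3], [0,1,5], [0,2,3], [0,2,6], [0,4,5], [0,4,6], [1,3,6], [1,5,6], [2,3,4], [2,4,5], [2,5,6], [3,4,6]

so the chain groups are C_0 ≅ Z^7, C_1 ≅ Z^18, C_2 ≅ Z^12.

Boundary ∂_1: C_1 → C_0 sends each edge [p,q] (with p < q) to q − p.
The 7×18 boundary matrix has rank 6 and Smith normal form diag(1,1,1,1,1,1).

Boundary ∂_2: C_2 → C_1 sends each 2-simplex [p,q,r] to [q,r] − [p,r] + [p,q]. For instance
  ∂[0,2,6] = [2,6] − [0,6] + [0,2],
  ∂[2,4,5] = [4,5] − [2,5] + [2,4].
This gives a 18×12 integer matrix of rank 12; reducing to Smith normal form yields diagonal entries (1,1,1,1,1,1,1,1,1,1,1,2).

Reading off H_k = ker ∂_k / im ∂_{k+1}:

  H_0: rank C_0 − rank ∂_1 = 7 − 6 = 1, and the invariant factors of ∂_1 are all 1, so H_0 = Z.
  H_1: rank ker ∂_1 − rank ∂_2 = (18 − 6) − 12 = 0, and ∂_2 has invariant factor 2 > 1, so H_1 = Z_2.
  H_2: rank ker ∂_2 − rank ∂_3 = (12 − 12) − 0 = 0, and there is no ∂_3, so H_2 = 0.

As a check, the Euler characteristic is 7 − 18 + 12 = 1, which agrees with 1 − 0 + 0 = 1.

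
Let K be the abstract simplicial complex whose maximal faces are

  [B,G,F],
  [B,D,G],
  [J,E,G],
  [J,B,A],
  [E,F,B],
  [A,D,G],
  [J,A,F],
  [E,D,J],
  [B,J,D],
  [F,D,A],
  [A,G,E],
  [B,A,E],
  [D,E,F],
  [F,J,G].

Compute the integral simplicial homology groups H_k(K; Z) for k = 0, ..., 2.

We work with the vertex ordering A < B < D < E < F < G < J. The simplices of K, each written with vertices in increasing order, are:

  0-simplices (7): A, B, D, E, F, G, J
  1-simplices (21): AB, AD, AE, AF, AG, AJ, BD, BE, BF, BG, BJ, DE, DF, DG, DJ, EF, EG, EJ, FG, FJ, GJ
  2-simplices (14): ABE, ABJ, ADF, ADG, AEG, AFJ, BDG, BDJ, BEF, BFG, DEF, DEJ, EGJ, FGJ

giving chain groups C_0 ≅ Z^7, C_1 ≅ Z^21, C_2 ≅ Z^14.

The boundary map ∂_1: C_1 → C_0 is given by ∂[p,q] = [q] − [p].
The resulting 7×21 matrix has rank 6, and its Smith normal form has invariant factors (1,1,1,1,1,1).

The boundary map ∂_2: C_2 → C_1 maps a triangle to the signed sum of its edges. For instance
  ∂BDG = DG − BG + BD,
  ∂BDJ = DJ − BJ + BD.
As a 21×14 matrix over Z this has rank 13, with invariant factors (1,1,1,1,1,1,1,1,1,1,1,1,1).

Now H_k = ker ∂_k / im ∂_{k+1}, so:

  H_0: rank C_0 − rank ∂_1 = 7 − 6 = 1, and the invariant factors of ∂_1 are all 1, so H_0 ≅ Z.
  H_1: rank ker ∂_1 − rank ∂_2 = (21 − 6) − 13 = 2, and the invariant factors of ∂_2 are all 1, so H_1 ≅ Z^2.
  H_2: rank ker ∂_2 − rank ∂_3 = (14 − 13) − 0 = 1, and there is no ∂_3, so H_2 ≅ Z.

H_0 ≅ Z,  H_1 ≅ Z^2,  H_2 ≅ Z.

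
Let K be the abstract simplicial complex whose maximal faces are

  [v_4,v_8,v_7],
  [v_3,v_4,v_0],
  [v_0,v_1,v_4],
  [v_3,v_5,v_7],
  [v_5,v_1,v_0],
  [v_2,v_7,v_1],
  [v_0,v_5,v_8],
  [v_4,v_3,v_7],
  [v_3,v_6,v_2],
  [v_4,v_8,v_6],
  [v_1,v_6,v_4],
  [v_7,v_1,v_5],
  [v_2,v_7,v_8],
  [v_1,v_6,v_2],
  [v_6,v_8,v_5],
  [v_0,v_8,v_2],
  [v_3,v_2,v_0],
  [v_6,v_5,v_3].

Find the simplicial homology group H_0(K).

H_0 = Z.

K has 9 vertices, 27 edges, 18 triangles.
rank ∂_0 = 0, rank ∂_1 = 8 ⇒ b_0 = 9 − 0 − 8 = 1; all invariant factors of ∂_1 are 1 so no torsion. So H_0 ≅ Z.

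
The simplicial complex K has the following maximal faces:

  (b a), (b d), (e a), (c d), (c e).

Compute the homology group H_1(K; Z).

We work with the vertex ordering a < b < c < d < e. The simplices of K, each written with vertices in increasing order, are:

  0-simplices (5): a, b, c, d, e
  1-simplices (5): ab, ae, bd, cd, ce

giving chain groups C_0 ≅ Z^5, C_1 ≅ Z^5.

Boundary ∂_1: C_1 → C_0 maps an edge to its endpoints' difference, ∂[p,q] = q − p. For instance
  ∂cd = d − c.
The 5×5 boundary matrix has rank 4 and Smith normal form diag(1,1,1,1).

From H_k ≅ ker(∂_k) / im(∂_{k+1}) we obtain:

  H_1: rank ker ∂_1 − rank ∂_2 = (5 − 4) − 0 = 1, and there is no ∂_2, so H_1 ≅ Z.

H_1 ≅ Z.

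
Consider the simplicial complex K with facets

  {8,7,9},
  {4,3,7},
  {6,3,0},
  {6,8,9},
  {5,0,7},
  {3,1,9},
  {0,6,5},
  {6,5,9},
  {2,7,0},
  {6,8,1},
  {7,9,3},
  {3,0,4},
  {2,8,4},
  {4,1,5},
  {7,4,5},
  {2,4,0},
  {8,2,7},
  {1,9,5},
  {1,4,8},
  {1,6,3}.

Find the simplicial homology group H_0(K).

H_0 = Z.

We work with the vertex ordering 0 < 1 < 2 < 3 < 4 < 5 < 6 < 7 < 8 < 9. The simplices of K, each written with vertices in increasing order, are:

  0-simplices (10): [0], [1], [2], [3], [4], [5], [6], [7], [8], [9]
  1-simplices (30): (30 of them)
  2-simplices (20): (20 of them)

giving chain groups C_0 ≅ Z^10, C_1 ≅ Z^30, C_2 ≅ Z^20.

∂_1: C_1 → C_0 maps an edge to its endpoints' difference, ∂[p,q] = q − p.
This gives a 10×30 integer matrix of rank 9; reducing to Smith normal form yields diagonal entries (1,1,1,1,1,1,1,1,1).

Boundary ∂_2: C_2 → C_1 sends each 2-simplex [p,q,r] to [q,r] − [p,r] + [p,q]. For instance
  ∂[6,8,9] = [8,9] − [6,9] + [6,8],
  ∂[3,4,7] = [4,7] − [3,7] + [3,4].
As a 30×20 matrix over Z this has rank 20, with invariant factors (1,1,1,1,1,1,1,1,1,1,1,1,1,1,1,1,1,1,1,2).

Computing H_k = (kernel of ∂_k) / (image of ∂_{k+1}):

  H_0: rank C_0 − rank ∂_1 = 10 − 9 = 1, and the invariant factors of ∂_1 are all 1, so H_0 = Z.

(K is a triangulation of the Klein bottle.)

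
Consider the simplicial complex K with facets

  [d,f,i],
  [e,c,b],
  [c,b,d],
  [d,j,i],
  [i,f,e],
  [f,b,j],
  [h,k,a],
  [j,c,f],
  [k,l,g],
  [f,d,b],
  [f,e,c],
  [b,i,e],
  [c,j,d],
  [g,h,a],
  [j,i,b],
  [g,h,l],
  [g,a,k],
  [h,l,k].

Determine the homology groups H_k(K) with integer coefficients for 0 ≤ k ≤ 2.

We work with the vertex ordering a < b < c < d < e < f < g < h < i < j < k < l. The simplices of K, each written with vertices in increasing order, are:

  0-simplices (12): a, b, c, d, e, f, g, h, i, j, k, l
  1-simplices (27): ag, ah, ak, bc, bd, be, bf, bi, bj, cd, ce, cf, cj, df, di, dj, ef, ei, fi, fj, gh, gk, gl, hk, hl, ij, kl
  2-simplices (18): agh, agk, ahk, bcd, bce, bdf, bei, bfj, bij, cdj, cef, cfj, dfi, dij, efi, ghl, gkl, hkl

Hence C_0 ≅ Z^12, C_1 ≅ Z^27, C_2 ≅ Z^18.

The boundary map ∂_1: C_1 → C_0 is given by ∂[p,q] = [q] − [p]. For instance
  ∂bf = f − b.
This gives a 12×27 integer matrix of rank 10; reducing to Smith normal form yields diagonal entries (1,1,1,1,1,1,1,1,1,1).

The boundary map ∂_2: C_2 → C_1 sends each 2-simplex [p,q,r] to [q,r] − [p,r] + [p,q]. For instance
  ∂bcd = cd − bd + bc,
  ∂cfj = fj − cj + cf.
As a 27×18 matrix over Z this has rank 17, with invariant factors (1,1,1,1,1,1,1,1,1,1,1,1,1,1,1,1,2).

Computing H_k = (kernel of ∂_k) / (image of ∂_{k+1}):

  H_0: rank C_0 − rank ∂_1 = 12 − 10 = 2, and the invariant factors of ∂_1 are all 1, so H_0 ≅ Z^2.
  H_1: rank ker ∂_1 − rank ∂_2 = (27 − 10) − 17 = 0, and ∂_2 has invariant factor 2 > 1, so H_1 ≅ Z_2.
  H_2: rank ker ∂_2 − rank ∂_3 = (18 − 17) − 0 = 1, and there is no ∂_3, so H_2 ≅ Z.

(K is a triangulation of the disjoint union of the real projective plane RP^2 and the 2-sphere S^2.)

H_0 ≅ Z^2,  H_1 ≅ Z_2,  H_2 ≅ Z.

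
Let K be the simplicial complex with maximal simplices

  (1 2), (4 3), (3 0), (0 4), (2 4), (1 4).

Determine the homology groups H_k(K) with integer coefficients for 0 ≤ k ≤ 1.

H_0 ≅ Z,  H_1 ≅ Z^2.

Take the total order 0 < 1 < 2 < 3 < 4 on the vertex set. Then K (dimension 1) consists of the simplices:

  0-simplices (5): [0], [1], [2], [3], [4]
  1-simplices (6): [0,3], [0,4], [1,2], [1,4], [2,4], [3,4]

giving chain groups C_0 ≅ Z^5, C_1 ≅ Z^6.

Boundary ∂_1: C_1 → C_0 maps an edge to its endpoints' difference, ∂[p,q] = q − p. For instance
  ∂[0,3] = [3] − [0].
The resulting 5×6 matrix has rank 4, and its Smith normal form has invariant factors (1,1,1,1).

Reading off H_k = ker ∂_k / im ∂_{k+1}:

  H_0: rank C_0 − rank ∂_1 = 5 − 4 = 1, and the invariant factors of ∂_1 are all 1, so H_0 ≅ Z.
  H_1: rank ker ∂_1 − rank ∂_2 = (6 − 4) − 0 = 2, and there is no ∂_2, so H_1 ≅ Z^2.

As a check, the Euler characteristic is 5 − 6 = -1, which agrees with 1 − 2 = -1.
(K is a triangulation of a wedge of 2 circles.)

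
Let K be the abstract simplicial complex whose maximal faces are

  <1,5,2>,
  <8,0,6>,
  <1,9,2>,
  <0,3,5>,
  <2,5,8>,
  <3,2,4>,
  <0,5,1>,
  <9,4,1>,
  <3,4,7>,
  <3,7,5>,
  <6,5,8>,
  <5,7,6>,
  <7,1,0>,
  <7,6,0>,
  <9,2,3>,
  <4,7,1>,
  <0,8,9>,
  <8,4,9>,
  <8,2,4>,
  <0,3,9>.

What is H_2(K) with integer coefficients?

Take the total order 0 < 1 < 2 < 3 < 4 < 5 < 6 < 7 < 8 < 9 on the vertex set. Then K (dimension 2) consists of the simplices:

  0-simplices (10): [0], [1], [2], [3], [4], [5], [6], [7], [8], [9]
  1-simplices (30): (30 of them)
  2-simplices (20): (20 of them)

Hence C_0 ≅ Z^10, C_1 ≅ Z^30, C_2 ≅ Z^20.

Boundary ∂_1: C_1 → C_0 sends each edge [p,q] (with p < q) to q − p. For instance
  ∂[3,7] = [7] − [3].
As a 10×30 matrix over Z this has rank 9, with invariant factors (1,1,1,1,1,1,1,1,1).

Boundary ∂_2: C_2 → C_1 sends each 2-simplex [p,q,r] to [q,r] − [p,r] + [p,q]. For instance
  ∂[1,2,9] = [2,9] − [1,9] + [1,2],
  ∂[2,4,8] = [4,8] − [2,8] + [2,4].
The resulting 30×20 matrix has rank 20, and its Smith normal form has invariant factors (1,1,1,1,1,1,1,1,1,1,1,1,1,1,1,1,1,1,1,2).

From H_k ≅ ker(∂_k) / im(∂_{k+1}) we obtain:

  H_2: rank ker ∂_2 − rank ∂_3 = (20 − 20) − 0 = 0, and there is no ∂_3, so H_2 = 0.

H_2 = 0.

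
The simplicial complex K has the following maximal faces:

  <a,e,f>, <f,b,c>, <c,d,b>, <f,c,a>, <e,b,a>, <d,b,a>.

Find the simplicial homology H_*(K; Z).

K has 6 vertices, 12 edges, 6 triangles.
rank ∂_0 = 0, rank ∂_1 = 5 ⇒ b_0 = 6 − 0 − 5 = 1; all invariant factors of ∂_1 are 1 so no torsion. So H_0 = Z.
rank ∂_1 = 5, rank ∂_2 = 6 ⇒ b_1 = 12 − 5 − 6 = 1; all invariant factors of ∂_2 are 1 so no torsion. So H_1 = Z.
rank ∂_2 = 6, rank ∂_3 = 0 ⇒ b_2 = 6 − 6 − 0 = 0. So H_2 = 0.

H_0 ≅ Z,  H_1 ≅ Z,  H_2 = 0.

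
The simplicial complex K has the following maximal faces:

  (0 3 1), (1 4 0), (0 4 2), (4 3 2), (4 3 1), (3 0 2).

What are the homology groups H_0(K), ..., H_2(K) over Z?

Take the total order 0 < 1 < 2 < 3 < 4 on the vertex set. Then K (dimension 2) consists of the simplices:

  0-simplices (5): [0], [1], [2], [3], [4]
  1-simplices (9): [0,1], [0,2], [0,3], [0,4], [1,3], [1,4], [2,3], [2,4], [3,4]
  2-simplices (6): [0,1,3], [0,1,4], [0,2,3], [0,2,4], [1,3,4], [2,3,4]

so the chain groups are C_0 ≅ Z^5, C_1 ≅ Z^9, C_2 ≅ Z^6.

∂_1: C_1 → C_0 maps an edge to its endpoints' difference, ∂[p,q] = q − p. For instance
  ∂[3,4] = [4] − [3].
The resulting 5×9 matrix has rank 4, and its Smith normal form has invariant factors (1,1,1,1).

The boundary map ∂_2: C_2 → C_1 maps a triangle to the signed sum of its edges. For instance
  ∂[0,1,3] = [1,3] − [0,3] + [0,1],
  ∂[0,2,3] = [2,3] − [0,3] + [0,2].
This gives a 9×6 integer matrix of rank 5; reducing to Smith normal form yields diagonal entries (1,1,1,1,1).

Reading off H_k = ker ∂_k / im ∂_{k+1}:

  H_0: rank C_0 − rank ∂_1 = 5 − 4 = 1, and the invariant factors of ∂_1 are all 1, so H_0 = Z.
  H_1: rank ker ∂_1 − rank ∂_2 = (9 − 4) − 5 = 0, and the invariant factors of ∂_2 are all 1, so H_1 = 0.
  H_2: rank ker ∂_2 − rank ∂_3 = (6 − 5) − 0 = 1, and there is no ∂_3, so H_2 = Z.

As a check, the Euler characteristic is 5 − 9 + 6 = 2, which agrees with 1 − 0 + 1 = 2.
(K is a triangulation of the 2-sphere S^2.)

H_0 = Z,  H_1 = 0,  H_2 = Z.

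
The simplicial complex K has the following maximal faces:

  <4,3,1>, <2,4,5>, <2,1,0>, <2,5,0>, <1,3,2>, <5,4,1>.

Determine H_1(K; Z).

K has 6 vertices, 12 edges, 6 triangles.
rank ∂_1 = 5, rank ∂_2 = 6 ⇒ b_1 = 12 − 5 − 6 = 1; all invariant factors of ∂_2 are 1 so no torsion. So H_1 ≅ Z.

H_1 = Z.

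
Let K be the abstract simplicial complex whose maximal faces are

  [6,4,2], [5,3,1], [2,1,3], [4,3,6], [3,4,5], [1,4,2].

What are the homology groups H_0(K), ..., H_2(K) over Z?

Fix the vertex order 1 < 2 < 3 < 4 < 5 < 6 and write every simplex with vertices in increasing order. Then dim K = 2 and the simplices of K are:

  0-simplices (6): [1], [2], [3], [4], [5], [6]
  1-simplices (12): [1,2], [1,3], [1,4], [1,5], [2,3], [2,4], [2,6], [3,4], [3,5], [3,6], [4,5], [4,6]
  2-simplices (6): [1,2,3], [1,2,4], [1,3,5], [2,4,6], [3,4,5], [3,4,6]

Hence C_0 ≅ Z^6, C_1 ≅ Z^12, C_2 ≅ Z^6.

Boundary ∂_1: C_1 → C_0 sends each edge [p,q] (with p < q) to q − p. For instance
  ∂[2,4] = [4] − [2].
As a 6×12 matrix over Z this has rank 5, with invariant factors (1,1,1,1,1).

Boundary ∂_2: C_2 → C_1 maps a triangle to the signed sum of its edges. For instance
  ∂[1,3,5] = [3,5] − [1,5] + [1,3],
  ∂[1,2,4] = [2,4] − [1,4] + [1,2].
The resulting 12×6 matrix has rank 6, and its Smith normal form has invariant factors (1,1,1,1,1,1).

From H_k ≅ ker(∂_k) / im(∂_{k+1}) we obtain:

  H_0: rank C_0 − rank ∂_1 = 6 − 5 = 1, and the invariant factors of ∂_1 are all 1, so H_0 ≅ Z.
  H_1: rank ker ∂_1 − rank ∂_2 = (12 − 5) − 6 = 1, and the invariant factors of ∂_2 are all 1, so H_1 ≅ Z.
  H_2: rank ker ∂_2 − rank ∂_3 = (6 − 6) − 0 = 0, and there is no ∂_3, so H_2 ≅ 0.

(K is a triangulation of the cylinder S^1 x I.)

H_0 = Z,  H_1 = Z,  H_2 = 0.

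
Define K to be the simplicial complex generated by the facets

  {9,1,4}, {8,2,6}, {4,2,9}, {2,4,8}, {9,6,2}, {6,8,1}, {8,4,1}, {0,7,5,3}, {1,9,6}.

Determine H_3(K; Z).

H_3 = 0.

Take the total order 0 < 1 < 2 < 3 < 4 < 5 < 6 < 7 < 8 < 9 on the vertex set. Then K (dimension 3) consists of the simplices:

  0-simplices (10): [0], [1], [2], [3], [4], [5], [6], [7], [8], [9]
  1-simplices (18): [0,3], [0,5], [0,7], [1,4], [1,6], [1,8], [1,9], [2,4], [2,6], [2,8], [2,9], [3,5], [3,7], [4,8], [4,9], [5,7], [6,8], [6,9]
  2-simplices (12): [0,3,5], [0,3,7], [0,5,7], [1,4,8], [1,4,9], [1,6,8], [1,6,9], [2,4,8], [2,4,9], [2,6,8], [2,6,9], [3,5,7]
  3-simplices (1): [0,3,5,7]

giving chain groups C_0 ≅ Z^10, C_1 ≅ Z^18, C_2 ≅ Z^12, C_3 ≅ Z^1.

∂_1: C_1 → C_0 maps an edge to its endpoints' difference, ∂[p,q] = q − p.
This gives a 10×18 integer matrix of rank 8; reducing to Smith normal form yields diagonal entries (1,1,1,1,1,1,1,1).

Boundary ∂_2: C_2 → C_1 acts by ∂[p,q,r] = [q,r] − [p,r] + [p,q]. For instance
  ∂[1,4,9] = [4,9] − [1,9] + [1,4],
  ∂[3,5,7] = [5,7] − [3,7] + [3,5].
As a 18×12 matrix over Z this has rank 10, with invariant factors (1,1,1,1,1,1,1,1,1,1).

Boundary ∂_3: C_3 → C_2 sends each 3-simplex σ to the alternating sum Σ_i (−1)^i (σ with its i-th vertex removed). For instance
  ∂[0,3,5,7] = [3,5,7] − [0,5,7] + [0,3,7] − [0,3,5].
The 12×1 boundary matrix has rank 1 and Smith normal form diag(1).

Reading off H_k = ker ∂_k / im ∂_{k+1}:

  H_3: rank ker ∂_3 − rank ∂_4 = (1 − 1) − 0 = 0, and there is no ∂_4, so H_3 = 0.

(K is a triangulation of the disjoint union of the 2-sphere S^2 and the 3-simplex.)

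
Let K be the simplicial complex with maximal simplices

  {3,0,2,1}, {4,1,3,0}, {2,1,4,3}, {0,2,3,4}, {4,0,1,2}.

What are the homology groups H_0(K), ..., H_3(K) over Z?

H_0 ≅ Z,  H_1 = 0,  H_2 = 0,  H_3 ≅ Z.

K has 5 vertices, 10 edges, 10 triangles, 5 3-simplices.
rank ∂_0 = 0, rank ∂_1 = 4 ⇒ b_0 = 5 − 0 − 4 = 1; all invariant factors of ∂_1 are 1 so no torsion. So H_0 = Z.
rank ∂_1 = 4, rank ∂_2 = 6 ⇒ b_1 = 10 − 4 − 6 = 0; all invariant factors of ∂_2 are 1 so no torsion. So H_1 = 0.
rank ∂_2 = 6, rank ∂_3 = 4 ⇒ b_2 = 10 − 6 − 4 = 0; all invariant factors of ∂_3 are 1 so no torsion. So H_2 = 0.
rank ∂_3 = 4, rank ∂_4 = 0 ⇒ b_3 = 5 − 4 − 0 = 1. So H_3 = Z.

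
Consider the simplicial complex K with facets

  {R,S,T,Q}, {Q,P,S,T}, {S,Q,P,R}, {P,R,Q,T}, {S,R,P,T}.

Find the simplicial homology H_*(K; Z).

Take the total order P < Q < R < S < T on the vertex set. Then K (dimension 3) consists of the simplices:

  0-simplices (5): P, Q, R, S, T
  1-simplices (10): PQ, PR, PS, PT, QR, QS, QT, RS, RT, ST
  2-simplices (10): PQR, PQS, PQT, PRS, PRT, PST, QRS, QRT, QST, RST
  3-simplices (5): PQRS, PQRT, PQST, PRST, QRST

giving chain groups C_0 ≅ Z^5, C_1 ≅ Z^10, C_2 ≅ Z^10, C_3 ≅ Z^5.

Boundary ∂_1: C_1 → C_0 is given by ∂[p,q] = [q] − [p].
The resulting 5×10 matrix has rank 4, and its Smith normal form has invariant factors (1,1,1,1).

Boundary ∂_2: C_2 → C_1 maps a triangle to the signed sum of its edges. For instance
  ∂PST = ST − PT + PS,
  ∂PQS = QS − PS + PQ.
The resulting 10×10 matrix has rank 6, and its Smith normal form has invariant factors (1,1,1,1,1,1).

The boundary map ∂_3: C_3 → C_2 sends each 3-simplex σ to the alternating sum Σ_i (−1)^i (σ with its i-th vertex removed). For instance
  ∂PQST = QST − PST + PQT − PQS,
  ∂PQRS = QRS − PRS + PQS − PQR.
This gives a 10×5 integer matrix of rank 4; reducing to Smith normal form yields diagonal entries (1,1,1,1).

Now H_k = ker ∂_k / im ∂_{k+1}, so:

  H_0: rank C_0 − rank ∂_1 = 5 − 4 = 1, and the invariant factors of ∂_1 are all 1, so H_0 = Z.
  H_1: rank ker ∂_1 − rank ∂_2 = (10 − 4) − 6 = 0, and the invariant factors of ∂_2 are all 1, so H_1 = 0.
  H_2: rank ker ∂_2 − rank ∂_3 = (10 − 6) − 4 = 0, and the invariant factors of ∂_3 are all 1, so H_2 = 0.
  H_3: rank ker ∂_3 − rank ∂_4 = (5 − 4) − 0 = 1, and there is no ∂_4, so H_3 = Z.

As a check, the Euler characteristic is 5 − 10 + 10 − 5 = 0, which agrees with 1 − 0 + 0 − 1 = 0.

H_0 ≅ Z,  H_1 = 0,  H_2 = 0,  H_3 ≅ Z.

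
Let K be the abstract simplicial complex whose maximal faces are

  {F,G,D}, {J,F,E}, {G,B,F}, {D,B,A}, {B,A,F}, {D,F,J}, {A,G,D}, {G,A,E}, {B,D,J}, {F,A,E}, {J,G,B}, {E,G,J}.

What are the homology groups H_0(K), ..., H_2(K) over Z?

Take the total order A < B < D < E < F < G < J on the vertex set. Then K (dimension 2) consists of the simplices:

  0-simplices (7): A, B, D, E, F, G, J
  1-simplices (18): AB, AD, AE, AF, AG, BD, BF, BG, BJ, DF, DG, DJ, EF, EG, EJ, FG, FJ, GJ
  2-simplices (12): ABD, ABF, ADG, AEF, AEG, BDJ, BFG, BGJ, DFG, DFJ, EFJ, EGJ

so the chain groups are C_0 ≅ Z^7, C_1 ≅ Z^18, C_2 ≅ Z^12.

Boundary ∂_1: C_1 → C_0 maps an edge to its endpoints' difference, ∂[p,q] = q − p. For instance
  ∂DG = G − D.
As a 7×18 matrix over Z this has rank 6, with invariant factors (1,1,1,1,1,1).

The boundary map ∂_2: C_2 → C_1 sends each 2-simplex [p,q,r] to [q,r] − [p,r] + [p,q]. For instance
  ∂ABF = BF − AF + AB,
  ∂DFJ = FJ − DJ + DF.
This gives a 18×12 integer matrix of rank 12; reducing to Smith normal form yields diagonal entries (1,1,1,1,1,1,1,1,1,1,1,2).

Now H_k = ker ∂_k / im ∂_{k+1}, so:

  H_0: rank C_0 − rank ∂_1 = 7 − 6 = 1, and the invariant factors of ∂_1 are all 1, so H_0 ≅ Z.
  H_1: rank ker ∂_1 − rank ∂_2 = (18 − 6) − 12 = 0, and ∂_2 has invariant factor 2 > 1, so H_1 ≅ Z_2.
  H_2: rank ker ∂_2 − rank ∂_3 = (12 − 12) − 0 = 0, and there is no ∂_3, so H_2 ≅ 0.

H_0 ≅ Z,  H_1 ≅ Z_2,  H_2 = 0.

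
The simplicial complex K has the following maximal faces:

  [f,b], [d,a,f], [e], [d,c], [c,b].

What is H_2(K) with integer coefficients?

H_2 = 0.

Order the vertices as a < b < c < d < e < f. Listing each simplex with vertices in this order, K has dimension 2 with simplices:

  0-simplices (6): a, b, c, d, e, f
  1-simplices (6): ad, af, bc, bf, cd, df
  2-simplices (1): adf

giving chain groups C_0 ≅ Z^6, C_1 ≅ Z^6, C_2 ≅ Z^1.

Boundary ∂_1: C_1 → C_0 sends each edge [p,q] (with p < q) to q − p. For instance
  ∂bf = f − b.
This gives a 6×6 integer matrix of rank 4; reducing to Smith normal form yields diagonal entries (1,1,1,1).

The boundary map ∂_2: C_2 → C_1 sends each 2-simplex [p,q,r] to [q,r] − [p,r] + [p,q]. For instance
  ∂adf = df − af + ad.
This gives a 6×1 integer matrix of rank 1; reducing to Smith normal form yields diagonal entries (1).

Reading off H_k = ker ∂_k / im ∂_{k+1}:

  H_2: rank ker ∂_2 − rank ∂_3 = (1 − 1) − 0 = 0, and there is no ∂_3, so H_2 ≅ 0.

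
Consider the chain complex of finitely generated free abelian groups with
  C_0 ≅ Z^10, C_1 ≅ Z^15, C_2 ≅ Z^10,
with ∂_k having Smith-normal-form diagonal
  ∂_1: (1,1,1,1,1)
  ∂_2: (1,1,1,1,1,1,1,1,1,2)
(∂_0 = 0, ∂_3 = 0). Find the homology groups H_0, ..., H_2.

H_0 = Z^5,  H_1 = Z/2,  H_2 = 0.

H_0: b_0 = 10 − 0 − 5 = 5; torsion from ∂_1 factors > 1: none. So H_0 = Z^5.
H_1: b_1 = 15 − 5 − 10 = 0; torsion from ∂_2 factors > 1: [2]. So H_1 = Z/2.
H_2: b_2 = 10 − 10 − 0 = 0; torsion from ∂_3 factors > 1: none. So H_2 = 0.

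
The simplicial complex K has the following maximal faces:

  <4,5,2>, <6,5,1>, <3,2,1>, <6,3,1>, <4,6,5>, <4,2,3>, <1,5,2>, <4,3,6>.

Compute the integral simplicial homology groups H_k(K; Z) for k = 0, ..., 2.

H_0 ≅ Z,  H_1 = 0,  H_2 ≅ Z.

Take the total order 1 < 2 < 3 < 4 < 5 < 6 on the vertex set. Then K (dimension 2) consists of the simplices:

  0-simplices (6): [1], [2], [3], [4], [5], [6]
  1-simplices (12): [1,2], [1,3], [1,5], [1,6], [2,3], [2,4], [2,5], [3,4], [3,6], [4,5], [4,6], [5,6]
  2-simplices (8): [1,2,3], [1,2,5], [1,3,6], [1,5,6], [2,3,4], [2,4,5], [3,4,6], [4,5,6]

Hence C_0 ≅ Z^6, C_1 ≅ Z^12, C_2 ≅ Z^8.

Boundary ∂_1: C_1 → C_0 maps an edge to its endpoints' difference, ∂[p,q] = q − p.
The resulting 6×12 matrix has rank 5, and its Smith normal form has invariant factors (1,1,1,1,1).

The boundary map ∂_2: C_2 → C_1 acts by ∂[p,q,r] = [q,r] − [p,r] + [p,q]. For instance
  ∂[1,3,6] = [3,6] − [1,6] + [1,3],
  ∂[2,3,4] = [3,4] − [2,4] + [2,3].
As a 12×8 matrix over Z this has rank 7, with invariant factors (1,1,1,1,1,1,1).

Now H_k = ker ∂_k / im ∂_{k+1}, so:

  H_0: rank C_0 − rank ∂_1 = 6 − 5 = 1, and the invariant factors of ∂_1 are all 1, so H_0 = Z.
  H_1: rank ker ∂_1 − rank ∂_2 = (12 − 5) − 7 = 0, and the invariant factors of ∂_2 are all 1, so H_1 = 0.
  H_2: rank ker ∂_2 − rank ∂_3 = (8 − 7) − 0 = 1, and there is no ∂_3, so H_2 = Z.

As a check, the Euler characteristic is 6 − 12 + 8 = 2, which agrees with 1 − 0 + 1 = 2.
(K is a triangulation of the 2-sphere S^2.)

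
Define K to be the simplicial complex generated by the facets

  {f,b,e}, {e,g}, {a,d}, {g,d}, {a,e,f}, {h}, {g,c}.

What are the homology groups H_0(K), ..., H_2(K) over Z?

Order the vertices as a < b < c < d < e < f < g < h. Listing each simplex with vertices in this order, K has dimension 2 with simplices:

  0-simplices (8): a, b, c, d, e, f, g, h
  1-simplices (9): ad, ae, af, be, bf, cg, dg, ef, eg
  2-simplices (2): aef, bef

so the chain groups are C_0 ≅ Z^8, C_1 ≅ Z^9, C_2 ≅ Z^2.

The boundary map ∂_1: C_1 → C_0 sends each edge [p,q] (with p < q) to q − p.
The resulting 8×9 matrix has rank 6, and its Smith normal form has invariant factors (1,1,1,1,1,1).

The boundary map ∂_2: C_2 → C_1 acts by ∂[p,q,r] = [q,r] − [p,r] + [p,q]. For instance
  ∂aef = ef − af + ae,
  ∂bef = ef − bf + be.
The 9×2 boundary matrix has rank 2 and Smith normal form diag(1,1).

Now H_k = ker ∂_k / im ∂_{k+1}, so:

  H_0: rank C_0 − rank ∂_1 = 8 − 6 = 2, and the invariant factors of ∂_1 are all 1, so H_0 = Z^2.
  H_1: rank ker ∂_1 − rank ∂_2 = (9 − 6) − 2 = 1, and the invariant factors of ∂_2 are all 1, so H_1 = Z.
  H_2: rank ker ∂_2 − rank ∂_3 = (2 − 2) − 0 = 0, and there is no ∂_3, so H_2 = 0.

H_0 = Z^2,  H_1 = Z,  H_2 = 0.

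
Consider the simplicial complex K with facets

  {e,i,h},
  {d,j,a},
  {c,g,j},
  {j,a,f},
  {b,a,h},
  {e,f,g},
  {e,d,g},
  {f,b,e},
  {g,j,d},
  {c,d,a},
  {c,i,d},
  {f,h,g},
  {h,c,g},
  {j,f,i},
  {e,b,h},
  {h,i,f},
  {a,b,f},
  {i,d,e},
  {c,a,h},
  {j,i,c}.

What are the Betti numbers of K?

Order the vertices as a < b < c < d < e < f < g < h < i < j. Listing each simplex with vertices in this order, K has dimension 2 with simplices:

  0-simplices (10): a, b, c, d, e, f, g, h, i, j
  1-simplices (30): ab, ac, ad, af, ah, aj, be, bf, bh, cd, cg, ch, ci, cj, de, dg, di, dj, ef, eg, eh, ei, fg, fh, fi, fj, gh, gj, hi, ij
  2-simplices (20): abf, abh, acd, ach, adj, afj, bef, beh, cdi, cgh, cgj, cij, deg, dei, dgj, efg, ehi, fgh, fhi, fij

Hence C_0 ≅ Z^10, C_1 ≅ Z^30, C_2 ≅ Z^20.

The boundary map ∂_1: C_1 → C_0 is given by ∂[p,q] = [q] − [p]. For instance
  ∂fg = g − f.
This gives a 10×30 integer matrix of rank 9; reducing to Smith normal form yields diagonal entries (1,1,1,1,1,1,1,1,1).

The boundary map ∂_2: C_2 → C_1 maps a triangle to the signed sum of its edges. For instance
  ∂ehi = hi − ei + eh,
  ∂deg = eg − dg + de.
The resulting 30×20 matrix has rank 20, and its Smith normal form has invariant factors (1,1,1,1,1,1,1,1,1,1,1,1,1,1,1,1,1,1,1,2).

Now H_k = ker ∂_k / im ∂_{k+1}, so:

  H_0: rank C_0 − rank ∂_1 = 10 − 9 = 1, and the invariant factors of ∂_1 are all 1, so H_0 = Z.
  H_1: rank ker ∂_1 − rank ∂_2 = (30 − 9) − 20 = 1, and ∂_2 has invariant factor 2 > 1, so H_1 = Z ⊕ Z_2.
  H_2: rank ker ∂_2 − rank ∂_3 = (20 − 20) − 0 = 0, and there is no ∂_3, so H_2 = 0.

As a check, the Euler characteristic is 10 − 30 + 20 = 0, which agrees with 1 − 1 + 0 = 0.
(K is a triangulation of the Klein bottle.)

Hence the Betti numbers are b_0 = 1, b_1 = 1, b_2 = 0.

b_0 = 1, b_1 = 1, b_2 = 0.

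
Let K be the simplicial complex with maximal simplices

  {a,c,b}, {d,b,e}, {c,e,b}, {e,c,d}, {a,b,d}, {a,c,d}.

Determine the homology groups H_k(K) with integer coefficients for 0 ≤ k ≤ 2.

H_0 ≅ Z,  H_1 = 0,  H_2 ≅ Z.

Take the total order a < b < c < d < e on the vertex set. Then K (dimension 2) consists of the simplices:

  0-simplices (5): a, b, c, d, e
  1-simplices (9): ab, ac, ad, bc, bd, be, cd, ce, de
  2-simplices (6): abc, abd, acd, bce, bde, cde

so the chain groups are C_0 ≅ Z^5, C_1 ≅ Z^9, C_2 ≅ Z^6.

The boundary map ∂_1: C_1 → C_0 is given by ∂[p,q] = [q] − [p]. For instance
  ∂de = e − d.
This gives a 5×9 integer matrix of rank 4; reducing to Smith normal form yields diagonal entries (1,1,1,1).

Boundary ∂_2: C_2 → C_1 maps a triangle to the signed sum of its edges. For instance
  ∂bde = de − be + bd,
  ∂acd = cd − ad + ac.
The resulting 9×6 matrix has rank 5, and its Smith normal form has invariant factors (1,1,1,1,1).

Computing H_k = (kernel of ∂_k) / (image of ∂_{k+1}):

  H_0: rank C_0 − rank ∂_1 = 5 − 4 = 1, and the invariant factors of ∂_1 are all 1, so H_0 ≅ Z.
  H_1: rank ker ∂_1 − rank ∂_2 = (9 − 4) − 5 = 0, and the invariant factors of ∂_2 are all 1, so H_1 ≅ 0.
  H_2: rank ker ∂_2 − rank ∂_3 = (6 − 5) − 0 = 1, and there is no ∂_3, so H_2 ≅ Z.

(K is a triangulation of the 2-sphere S^2.)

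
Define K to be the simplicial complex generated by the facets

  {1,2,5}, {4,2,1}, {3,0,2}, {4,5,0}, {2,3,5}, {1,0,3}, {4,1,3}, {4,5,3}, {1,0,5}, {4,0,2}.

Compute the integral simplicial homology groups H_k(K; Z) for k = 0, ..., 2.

H_0 ≅ Z,  H_1 ≅ Z/2,  H_2 = 0.

Order the vertices as 0 < 1 < 2 < 3 < 4 < 5. Listing each simplex with vertices in this order, K has dimension 2 with simplices:

  0-simplices (6): [0], [1], [2], [3], [4], [5]
  1-simplices (15): [0,1], [0,2], [0,3], [0,4], [0,5], [1,2], [1,3], [1,4], [1,5], [2,3], [2,4], [2,5], [3,4], [3,5], [4,5]
  2-simplices (10): [0,1,3], [0,1,5], [0,2,3], [0,2,4], [0,4,5], [1,2,4], [1,2,5], [1,3,4], [2,3,5], [3,4,5]

Hence C_0 ≅ Z^6, C_1 ≅ Z^15, C_2 ≅ Z^10.

Boundary ∂_1: C_1 → C_0 maps an edge to its endpoints' difference, ∂[p,q] = q − p. For instance
  ∂[1,2] = [2] − [1].
The resulting 6×15 matrix has rank 5, and its Smith normal form has invariant factors (1,1,1,1,1).

The boundary map ∂_2: C_2 → C_1 sends each 2-simplex [p,q,r] to [q,r] − [p,r] + [p,q]. For instance
  ∂[0,2,3] = [2,3] − [0,3] + [0,2],
  ∂[2,3,5] = [3,5] − [2,5] + [2,3].
The 15×10 boundary matrix has rank 10 and Smith normal form diag(1,1,1,1,1,1,1,1,1,2).

From H_k ≅ ker(∂_k) / im(∂_{k+1}) we obtain:

  H_0: rank C_0 − rank ∂_1 = 6 − 5 = 1, and the invariant factors of ∂_1 are all 1, so H_0 ≅ Z.
  H_1: rank ker ∂_1 − rank ∂_2 = (15 − 5) − 10 = 0, and ∂_2 has invariant factor 2 > 1, so H_1 ≅ Z/2.
  H_2: rank ker ∂_2 − rank ∂_3 = (10 − 10) − 0 = 0, and there is no ∂_3, so H_2 ≅ 0.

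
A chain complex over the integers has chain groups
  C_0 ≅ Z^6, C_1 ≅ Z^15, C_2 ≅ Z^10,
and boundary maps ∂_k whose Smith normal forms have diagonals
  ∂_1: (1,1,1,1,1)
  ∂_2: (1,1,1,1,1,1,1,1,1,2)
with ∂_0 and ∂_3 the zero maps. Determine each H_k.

H_0 = Z,  H_1 = Z/2,  H_2 = 0.

H_0: b_0 = 6 − 0 − 5 = 1; torsion from ∂_1 factors > 1: none. So H_0 = Z.
H_1: b_1 = 15 − 5 − 10 = 0; torsion from ∂_2 factors > 1: [2]. So H_1 = Z/2.
H_2: b_2 = 10 − 10 − 0 = 0; torsion from ∂_3 factors > 1: none. So H_2 = 0.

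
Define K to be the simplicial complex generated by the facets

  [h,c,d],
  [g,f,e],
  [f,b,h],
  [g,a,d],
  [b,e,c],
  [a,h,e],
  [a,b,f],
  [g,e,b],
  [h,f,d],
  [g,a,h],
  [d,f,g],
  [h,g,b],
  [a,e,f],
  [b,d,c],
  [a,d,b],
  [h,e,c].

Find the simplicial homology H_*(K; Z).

Fix the vertex order a < b < c < d < e < f < g < h and write every simplex with vertices in increasing order. Then dim K = 2 and the simplices of K are:

  0-simplices (8): a, b, c, d, e, f, g, h
  1-simplices (24): ab, ad, ae, af, ag, ah, bc, bd, be, bf, bg, bh, cd, ce, ch, df, dg, dh, ef, eg, eh, fg, fh, gh
  2-simplices (16): abd, abf, adg, aef, aeh, agh, bcd, bce, beg, bfh, bgh, cdh, ceh, dfg, dfh, efg

so the chain groups are C_0 ≅ Z^8, C_1 ≅ Z^24, C_2 ≅ Z^16.

∂_1: C_1 → C_0 is given by ∂[p,q] = [q] − [p]. For instance
  ∂dh = h − d.
The resulting 8×24 matrix has rank 7, and its Smith normal form has invariant factors (1,1,1,1,1,1,1).

The boundary map ∂_2: C_2 → C_1 sends each 2-simplex [p,q,r] to [q,r] − [p,r] + [p,q]. For instance
  ∂aeh = eh − ah + ae,
  ∂bgh = gh − bh + bg.
The resulting 24×16 matrix has rank 15, and its Smith normal form has invariant factors (1,1,1,1,1,1,1,1,1,1,1,1,1,1,1).

Now H_k = ker ∂_k / im ∂_{k+1}, so:

  H_0: rank C_0 − rank ∂_1 = 8 − 7 = 1, and the invariant factors of ∂_1 are all 1, so H_0 = Z.
  H_1: rank ker ∂_1 − rank ∂_2 = (24 − 7) − 15 = 2, and the invariant factors of ∂_2 are all 1, so H_1 = Z^2.
  H_2: rank ker ∂_2 − rank ∂_3 = (16 − 15) − 0 = 1, and there is no ∂_3, so H_2 = Z.

As a check, the Euler characteristic is 8 − 24 + 16 = 0, which agrees with 1 − 2 + 1 = 0.
(K is a triangulation of the torus T^2.)

H_0 = Z,  H_1 = Z^2,  H_2 = Z.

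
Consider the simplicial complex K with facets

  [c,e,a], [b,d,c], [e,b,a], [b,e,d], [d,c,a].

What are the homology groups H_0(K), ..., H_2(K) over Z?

H_0 = Z,  H_1 = Z,  H_2 = 0.

Fix the vertex order a < b < c < d < e and write every simplex with vertices in increasing order. Then dim K = 2 and the simplices of K are:

  0-simplices (5): a, b, c, d, e
  1-simplices (10): ab, ac, ad, ae, bc, bd, be, cd, ce, de
  2-simplices (5): abe, acd, ace, bcd, bde

so the chain groups are C_0 ≅ Z^5, C_1 ≅ Z^10, C_2 ≅ Z^5.

The boundary map ∂_1: C_1 → C_0 maps an edge to its endpoints' difference, ∂[p,q] = q − p.
This gives a 5×10 integer matrix of rank 4; reducing to Smith normal form yields diagonal entries (1,1,1,1).

∂_2: C_2 → C_1 sends each 2-simplex [p,q,r] to [q,r] − [p,r] + [p,q]. For instance
  ∂abe = be − ae + ab,
  ∂bde = de − be + bd.
The resulting 10×5 matrix has rank 5, and its Smith normal form has invariant factors (1,1,1,1,1).

From H_k ≅ ker(∂_k) / im(∂_{k+1}) we obtain:

  H_0: rank C_0 − rank ∂_1 = 5 − 4 = 1, and the invariant factors of ∂_1 are all 1, so H_0 = Z.
  H_1: rank ker ∂_1 − rank ∂_2 = (10 − 4) − 5 = 1, and the invariant factors of ∂_2 are all 1, so H_1 = Z.
  H_2: rank ker ∂_2 − rank ∂_3 = (5 − 5) − 0 = 0, and there is no ∂_3, so H_2 = 0.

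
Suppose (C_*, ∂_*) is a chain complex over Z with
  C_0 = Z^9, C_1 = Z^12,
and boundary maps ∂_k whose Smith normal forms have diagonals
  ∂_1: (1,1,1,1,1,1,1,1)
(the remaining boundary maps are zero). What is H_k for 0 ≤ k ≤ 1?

H_0 = Z,  H_1 = Z^4.

H_0: b_0 = 9 − 0 − 8 = 1; torsion from ∂_1 factors > 1: none. So H_0 = Z.
H_1: b_1 = 12 − 8 − 0 = 4; torsion from ∂_2 factors > 1: none. So H_1 = Z^4.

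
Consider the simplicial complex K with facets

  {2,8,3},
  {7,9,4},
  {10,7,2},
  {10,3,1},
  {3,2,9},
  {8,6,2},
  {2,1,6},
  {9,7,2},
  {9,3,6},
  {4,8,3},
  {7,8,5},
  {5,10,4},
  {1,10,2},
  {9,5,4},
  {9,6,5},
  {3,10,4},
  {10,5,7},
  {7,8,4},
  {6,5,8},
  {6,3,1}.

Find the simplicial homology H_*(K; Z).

We work with the vertex ordering 1 < 2 < 3 < 4 < 5 < 6 < 7 < 8 < 9 < 10. The simplices of K, each written with vertices in increasing order, are:

  0-simplices (10): [1], [2], [3], [4], [5], [6], [7], [8], [9], [10]
  1-simplices (30): (30 of them)
  2-simplices (20): (20 of them)

so the chain groups are C_0 ≅ Z^10, C_1 ≅ Z^30, C_2 ≅ Z^20.

The boundary map ∂_1: C_1 → C_0 maps an edge to its endpoints' difference, ∂[p,q] = q − p. For instance
  ∂[2,10] = [10] − [2].
The resulting 10×30 matrix has rank 9, and its Smith normal form has invariant factors (1,1,1,1,1,1,1,1,1).

Boundary ∂_2: C_2 → C_1 sends each 2-simplex [p,q,r] to [q,r] − [p,r] + [p,q]. For instance
  ∂[4,5,10] = [5,10] − [4,10] + [4,5],
  ∂[3,4,8] = [4,8] − [3,8] + [3,4].
The 30×20 boundary matrix has rank 20 and Smith normal form diag(1,1,1,1,1,1,1,1,1,1,1,1,1,1,1,1,1,1,1,2).

Now H_k = ker ∂_k / im ∂_{k+1}, so:

  H_0: rank C_0 − rank ∂_1 = 10 − 9 = 1, and the invariant factors of ∂_1 are all 1, so H_0 ≅ Z.
  H_1: rank ker ∂_1 − rank ∂_2 = (30 − 9) − 20 = 1, and ∂_2 has invariant factor 2 > 1, so H_1 ≅ Z ⊕ Z/2.
  H_2: rank ker ∂_2 − rank ∂_3 = (20 − 20) − 0 = 0, and there is no ∂_3, so H_2 ≅ 0.

H_0 = Z,  H_1 = Z ⊕ Z/2,  H_2 = 0.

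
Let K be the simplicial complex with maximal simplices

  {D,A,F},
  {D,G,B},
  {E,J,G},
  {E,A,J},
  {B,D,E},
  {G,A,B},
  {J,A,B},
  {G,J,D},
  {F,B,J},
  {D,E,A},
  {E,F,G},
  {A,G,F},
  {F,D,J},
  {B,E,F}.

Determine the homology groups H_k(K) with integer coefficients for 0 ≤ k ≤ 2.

H_0 = Z,  H_1 = Z^2,  H_2 = Z.

Fix the vertex order A < B < D < E < F < G < J and write every simplex with vertices in increasing order. Then dim K = 2 and the simplices of K are:

  0-simplices (7): A, B, D, E, F, G, J
  1-simplices (21): AB, AD, AE, AF, AG, AJ, BD, BE, BF, BG, BJ, DE, DF, DG, DJ, EF, EG, EJ, FG, FJ, GJ
  2-simplices (14): ABG, ABJ, ADE, ADF, AEJ, AFG, BDE, BDG, BEF, BFJ, DFJ, DGJ, EFG, EGJ

giving chain groups C_0 ≅ Z^7, C_1 ≅ Z^21, C_2 ≅ Z^14.

Boundary ∂_1: C_1 → C_0 sends each edge [p,q] (with p < q) to q − p.
As a 7×21 matrix over Z this has rank 6, with invariant factors (1,1,1,1,1,1).

The boundary map ∂_2: C_2 → C_1 acts by ∂[p,q,r] = [q,r] − [p,r] + [p,q]. For instance
  ∂ABG = BG − AG + AB,
  ∂BFJ = FJ − BJ + BF.
This gives a 21×14 integer matrix of rank 13; reducing to Smith normal form yields diagonal entries (1,1,1,1,1,1,1,1,1,1,1,1,1).

Reading off H_k = ker ∂_k / im ∂_{k+1}:

  H_0: rank C_0 − rank ∂_1 = 7 − 6 = 1, and the invariant factors of ∂_1 are all 1, so H_0 = Z.
  H_1: rank ker ∂_1 − rank ∂_2 = (21 − 6) − 13 = 2, and the invariant factors of ∂_2 are all 1, so H_1 = Z^2.
  H_2: rank ker ∂_2 − rank ∂_3 = (14 − 13) − 0 = 1, and there is no ∂_3, so H_2 = Z.

As a check, the Euler characteristic is 7 − 21 + 14 = 0, which agrees with 1 − 2 + 1 = 0.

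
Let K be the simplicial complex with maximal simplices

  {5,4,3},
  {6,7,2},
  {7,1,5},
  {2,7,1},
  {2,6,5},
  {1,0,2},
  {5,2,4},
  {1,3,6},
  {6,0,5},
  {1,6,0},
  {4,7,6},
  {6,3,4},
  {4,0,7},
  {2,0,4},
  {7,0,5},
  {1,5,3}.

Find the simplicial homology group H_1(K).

H_1 ≅ Z^2.

Order the vertices as 0 < 1 < 2 < 3 < 4 < 5 < 6 < 7. Listing each simplex with vertices in this order, K has dimension 2 with simplices:

  0-simplices (8): [0], [1], [2], [3], [4], [5], [6], [7]
  1-simplices (24): (24 of them)
  2-simplices (16): [0,1,2], [0,1,6], [0,2,4], [0,4,7], [0,5,6], [0,5,7], [1,2,7], [1,3,5], [1,3,6], [1,5,7], [2,4,5], [2,5,6], [2,6,7], [3,4,5], [3,4,6], [4,6,7]

so the chain groups are C_0 ≅ Z^8, C_1 ≅ Z^24, C_2 ≅ Z^16.

The boundary map ∂_1: C_1 → C_0 maps an edge to its endpoints' difference, ∂[p,q] = q − p.
The resulting 8×24 matrix has rank 7, and its Smith normal form has invariant factors (1,1,1,1,1,1,1).

The boundary map ∂_2: C_2 → C_1 maps a triangle to the signed sum of its edges. For instance
  ∂[3,4,6] = [4,6] − [3,6] + [3,4],
  ∂[0,4,7] = [4,7] − [0,7] + [0,4].
The resulting 24×16 matrix has rank 15, and its Smith normal form has invariant factors (1,1,1,1,1,1,1,1,1,1,1,1,1,1,1).

Computing H_k = (kernel of ∂_k) / (image of ∂_{k+1}):

  H_1: rank ker ∂_1 − rank ∂_2 = (24 − 7) − 15 = 2, and the invariant factors of ∂_2 are all 1, so H_1 = Z^2.

(K is a triangulation of the torus T^2.)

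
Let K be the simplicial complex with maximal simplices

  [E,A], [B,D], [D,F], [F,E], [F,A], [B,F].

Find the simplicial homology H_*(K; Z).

H_0 ≅ Z,  H_1 ≅ Z^2.

K has 5 vertices, 6 edges.
rank ∂_0 = 0, rank ∂_1 = 4 ⇒ b_0 = 5 − 0 − 4 = 1; all invariant factors of ∂_1 are 1 so no torsion. So H_0 = Z.
rank ∂_1 = 4, rank ∂_2 = 0 ⇒ b_1 = 6 − 4 − 0 = 2. So H_1 = Z^2.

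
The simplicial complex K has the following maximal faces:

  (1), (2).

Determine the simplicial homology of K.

Order the vertices as 1 < 2. Listing each simplex with vertices in this order, K has dimension 0 with simplices:

  0-simplices (2): [1], [2]

Hence C_0 ≅ Z^2.

From H_k ≅ ker(∂_k) / im(∂_{k+1}) we obtain:

  H_0: rank C_0 − rank ∂_1 = 2 − 0 = 2, and there is no ∂_1, so H_0 ≅ Z^2.

H_0 ≅ Z^2.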